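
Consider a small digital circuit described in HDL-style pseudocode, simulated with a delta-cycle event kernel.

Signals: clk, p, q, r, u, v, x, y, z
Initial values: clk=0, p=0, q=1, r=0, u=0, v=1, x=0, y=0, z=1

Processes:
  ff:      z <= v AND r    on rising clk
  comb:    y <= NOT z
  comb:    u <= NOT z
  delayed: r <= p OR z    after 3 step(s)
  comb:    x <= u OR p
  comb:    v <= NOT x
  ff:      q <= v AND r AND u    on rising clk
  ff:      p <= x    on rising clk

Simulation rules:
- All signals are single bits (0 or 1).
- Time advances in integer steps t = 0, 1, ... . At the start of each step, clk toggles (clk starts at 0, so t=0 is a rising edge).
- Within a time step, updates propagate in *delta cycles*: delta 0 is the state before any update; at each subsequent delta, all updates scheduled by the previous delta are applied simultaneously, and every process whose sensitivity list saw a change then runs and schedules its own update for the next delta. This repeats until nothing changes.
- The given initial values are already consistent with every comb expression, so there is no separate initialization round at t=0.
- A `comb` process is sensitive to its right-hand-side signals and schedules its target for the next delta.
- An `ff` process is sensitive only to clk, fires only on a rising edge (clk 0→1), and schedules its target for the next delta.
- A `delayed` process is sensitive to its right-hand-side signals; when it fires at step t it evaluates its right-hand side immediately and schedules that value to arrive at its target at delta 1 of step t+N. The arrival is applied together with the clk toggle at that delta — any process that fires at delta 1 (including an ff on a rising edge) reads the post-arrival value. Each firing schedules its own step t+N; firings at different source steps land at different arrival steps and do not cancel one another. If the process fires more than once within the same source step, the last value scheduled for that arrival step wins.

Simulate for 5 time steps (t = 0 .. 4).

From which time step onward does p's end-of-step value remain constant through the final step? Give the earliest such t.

2

t0.Δ0 p=0 q=1 z=1 y=0 r=0 u=0 x=0 clk=0 v=1
t0.Δ1 p=0 q=1 z=1 y=0 r=0 u=0 x=0 clk=1 v=1
t0.Δ2 p=0 q=0 z=0 y=0 r=0 u=0 x=0 clk=1 v=1
t0.Δ3 p=0 q=0 z=0 y=1 r=0 u=1 x=0 clk=1 v=1
t0.Δ4 p=0 q=0 z=0 y=1 r=0 u=1 x=1 clk=1 v=1
t0.Δ5 p=0 q=0 z=0 y=1 r=0 u=1 x=1 clk=1 v=0
t1.Δ0 p=0 q=0 z=0 y=1 r=0 u=1 x=1 clk=1 v=0
t1.Δ1 p=0 q=0 z=0 y=1 r=0 u=1 x=1 clk=0 v=0
t2.Δ0 p=0 q=0 z=0 y=1 r=0 u=1 x=1 clk=0 v=0
t2.Δ1 p=0 q=0 z=0 y=1 r=0 u=1 x=1 clk=1 v=0
t2.Δ2 p=1 q=0 z=0 y=1 r=0 u=1 x=1 clk=1 v=0
t3.Δ0 p=1 q=0 z=0 y=1 r=0 u=1 x=1 clk=1 v=0
t3.Δ1 p=1 q=0 z=0 y=1 r=0 u=1 x=1 clk=0 v=0
t4.Δ0 p=1 q=0 z=0 y=1 r=0 u=1 x=1 clk=0 v=0
t4.Δ1 p=1 q=0 z=0 y=1 r=0 u=1 x=1 clk=1 v=0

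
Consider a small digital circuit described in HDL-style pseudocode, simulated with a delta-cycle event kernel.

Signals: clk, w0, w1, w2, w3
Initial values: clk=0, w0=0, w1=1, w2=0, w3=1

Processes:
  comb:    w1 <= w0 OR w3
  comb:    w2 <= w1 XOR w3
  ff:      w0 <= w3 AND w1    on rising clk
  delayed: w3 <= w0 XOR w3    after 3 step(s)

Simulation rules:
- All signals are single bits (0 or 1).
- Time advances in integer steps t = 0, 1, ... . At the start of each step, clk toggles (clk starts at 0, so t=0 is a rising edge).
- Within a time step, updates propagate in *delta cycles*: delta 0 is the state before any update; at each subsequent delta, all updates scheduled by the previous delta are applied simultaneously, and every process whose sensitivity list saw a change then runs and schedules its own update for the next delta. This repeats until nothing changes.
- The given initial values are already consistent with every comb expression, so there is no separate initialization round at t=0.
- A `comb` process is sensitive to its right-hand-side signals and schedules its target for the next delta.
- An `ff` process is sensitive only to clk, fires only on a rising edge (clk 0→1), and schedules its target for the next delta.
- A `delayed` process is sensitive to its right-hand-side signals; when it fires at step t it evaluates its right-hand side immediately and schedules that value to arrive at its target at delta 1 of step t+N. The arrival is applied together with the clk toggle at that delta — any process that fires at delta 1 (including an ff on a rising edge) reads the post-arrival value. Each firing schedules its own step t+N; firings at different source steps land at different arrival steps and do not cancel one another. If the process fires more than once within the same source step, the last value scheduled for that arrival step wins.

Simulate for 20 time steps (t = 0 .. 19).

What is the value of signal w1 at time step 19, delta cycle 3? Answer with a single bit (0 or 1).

t=0 Δ0: w0=0 w3=1 clk=0 w2=0 w1=1
  Δ1: clk:0→1
  Δ2: w0:0→1
  (2Δ to stable)
t=1 Δ0: w0=1 w3=1 clk=1 w2=0 w1=1
  Δ1: clk:1→0
  (1Δ to stable)
t=2 Δ0: w0=1 w3=1 clk=0 w2=0 w1=1
  Δ1: clk:0→1
  (1Δ to stable)
t=3 Δ0: w0=1 w3=1 clk=1 w2=0 w1=1
  Δ1: w3:1→0, clk:1→0
  Δ2: w2:0→1
  (2Δ to stable)
t=4 Δ0: w0=1 w3=0 clk=0 w2=1 w1=1
  Δ1: clk:0→1
  Δ2: w0:1→0
  Δ3: w1:1→0
  Δ4: w2:1→0
  (4Δ to stable)
t=5 Δ0: w0=0 w3=0 clk=1 w2=0 w1=0
  Δ1: clk:1→0
  (1Δ to stable)
t=6 Δ0: w0=0 w3=0 clk=0 w2=0 w1=0
  Δ1: w3:0→1, clk:0→1
  Δ2: w2:0→1, w1:0→1
  Δ3: w2:1→0
  (3Δ to stable)
t=7 Δ0: w0=0 w3=1 clk=1 w2=0 w1=1
  Δ1: w3:1→0, clk:1→0
  Δ2: w2:0→1, w1:1→0
  Δ3: w2:1→0
  (3Δ to stable)
t=8 Δ0: w0=0 w3=0 clk=0 w2=0 w1=0
  Δ1: clk:0→1
  (1Δ to stable)
t=9 Δ0: w0=0 w3=0 clk=1 w2=0 w1=0
  Δ1: w3:0→1, clk:1→0
  Δ2: w2:0→1, w1:0→1
  Δ3: w2:1→0
  (3Δ to stable)
t=10 Δ0: w0=0 w3=1 clk=0 w2=0 w1=1
  Δ1: w3:1→0, clk:0→1
  Δ2: w2:0→1, w1:1→0
  Δ3: w2:1→0
  (3Δ to stable)
t=11 Δ0: w0=0 w3=0 clk=1 w2=0 w1=0
  Δ1: clk:1→0
  (1Δ to stable)
t=12 Δ0: w0=0 w3=0 clk=0 w2=0 w1=0
  Δ1: w3:0→1, clk:0→1
  Δ2: w2:0→1, w1:0→1
  Δ3: w2:1→0
  (3Δ to stable)
t=13 Δ0: w0=0 w3=1 clk=1 w2=0 w1=1
  Δ1: w3:1→0, clk:1→0
  Δ2: w2:0→1, w1:1→0
  Δ3: w2:1→0
  (3Δ to stable)
t=14 Δ0: w0=0 w3=0 clk=0 w2=0 w1=0
  Δ1: clk:0→1
  (1Δ to stable)
t=15 Δ0: w0=0 w3=0 clk=1 w2=0 w1=0
  Δ1: w3:0→1, clk:1→0
  Δ2: w2:0→1, w1:0→1
  Δ3: w2:1→0
  (3Δ to stable)
t=16 Δ0: w0=0 w3=1 clk=0 w2=0 w1=1
  Δ1: w3:1→0, clk:0→1
  Δ2: w2:0→1, w1:1→0
  Δ3: w2:1→0
  (3Δ to stable)
t=17 Δ0: w0=0 w3=0 clk=1 w2=0 w1=0
  Δ1: clk:1→0
  (1Δ to stable)
t=18 Δ0: w0=0 w3=0 clk=0 w2=0 w1=0
  Δ1: w3:0→1, clk:0→1
  Δ2: w2:0→1, w1:0→1
  Δ3: w2:1→0
  (3Δ to stable)
t=19 Δ0: w0=0 w3=1 clk=1 w2=0 w1=1
  Δ1: w3:1→0, clk:1→0
  Δ2: w2:0→1, w1:1→0
  Δ3: w2:1→0
  (3Δ to stable)

0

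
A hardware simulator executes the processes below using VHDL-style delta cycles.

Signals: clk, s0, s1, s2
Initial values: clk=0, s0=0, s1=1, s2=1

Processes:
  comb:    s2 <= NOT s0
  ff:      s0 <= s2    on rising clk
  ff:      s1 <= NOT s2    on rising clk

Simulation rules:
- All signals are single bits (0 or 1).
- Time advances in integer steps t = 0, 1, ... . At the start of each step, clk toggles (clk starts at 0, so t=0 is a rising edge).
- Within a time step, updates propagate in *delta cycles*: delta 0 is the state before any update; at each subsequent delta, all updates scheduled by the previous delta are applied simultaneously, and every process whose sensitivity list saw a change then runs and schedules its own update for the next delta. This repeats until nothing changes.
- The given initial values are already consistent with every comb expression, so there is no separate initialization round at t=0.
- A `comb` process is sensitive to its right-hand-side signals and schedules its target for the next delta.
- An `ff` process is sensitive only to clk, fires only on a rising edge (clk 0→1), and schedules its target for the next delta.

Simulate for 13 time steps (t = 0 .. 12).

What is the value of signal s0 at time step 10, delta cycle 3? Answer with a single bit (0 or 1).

t=0 Δ0: s0=0 clk=0 s2=1 s1=1
  Δ1: clk:0→1
  Δ2: s0:0→1, s1:1→0
  Δ3: s2:1→0
  (3Δ to stable)
t=1 Δ0: s0=1 clk=1 s2=0 s1=0
  Δ1: clk:1→0
  (1Δ to stable)
t=2 Δ0: s0=1 clk=0 s2=0 s1=0
  Δ1: clk:0→1
  Δ2: s0:1→0, s1:0→1
  Δ3: s2:0→1
  (3Δ to stable)
t=3 Δ0: s0=0 clk=1 s2=1 s1=1
  Δ1: clk:1→0
  (1Δ to stable)
t=4 Δ0: s0=0 clk=0 s2=1 s1=1
  Δ1: clk:0→1
  Δ2: s0:0→1, s1:1→0
  Δ3: s2:1→0
  (3Δ to stable)
t=5 Δ0: s0=1 clk=1 s2=0 s1=0
  Δ1: clk:1→0
  (1Δ to stable)
t=6 Δ0: s0=1 clk=0 s2=0 s1=0
  Δ1: clk:0→1
  Δ2: s0:1→0, s1:0→1
  Δ3: s2:0→1
  (3Δ to stable)
t=7 Δ0: s0=0 clk=1 s2=1 s1=1
  Δ1: clk:1→0
  (1Δ to stable)
t=8 Δ0: s0=0 clk=0 s2=1 s1=1
  Δ1: clk:0→1
  Δ2: s0:0→1, s1:1→0
  Δ3: s2:1→0
  (3Δ to stable)
t=9 Δ0: s0=1 clk=1 s2=0 s1=0
  Δ1: clk:1→0
  (1Δ to stable)
t=10 Δ0: s0=1 clk=0 s2=0 s1=0
  Δ1: clk:0→1
  Δ2: s0:1→0, s1:0→1
  Δ3: s2:0→1
  (3Δ to stable)
t=11 Δ0: s0=0 clk=1 s2=1 s1=1
  Δ1: clk:1→0
  (1Δ to stable)
t=12 Δ0: s0=0 clk=0 s2=1 s1=1
  Δ1: clk:0→1
  Δ2: s0:0→1, s1:1→0
  Δ3: s2:1→0
  (3Δ to stable)

0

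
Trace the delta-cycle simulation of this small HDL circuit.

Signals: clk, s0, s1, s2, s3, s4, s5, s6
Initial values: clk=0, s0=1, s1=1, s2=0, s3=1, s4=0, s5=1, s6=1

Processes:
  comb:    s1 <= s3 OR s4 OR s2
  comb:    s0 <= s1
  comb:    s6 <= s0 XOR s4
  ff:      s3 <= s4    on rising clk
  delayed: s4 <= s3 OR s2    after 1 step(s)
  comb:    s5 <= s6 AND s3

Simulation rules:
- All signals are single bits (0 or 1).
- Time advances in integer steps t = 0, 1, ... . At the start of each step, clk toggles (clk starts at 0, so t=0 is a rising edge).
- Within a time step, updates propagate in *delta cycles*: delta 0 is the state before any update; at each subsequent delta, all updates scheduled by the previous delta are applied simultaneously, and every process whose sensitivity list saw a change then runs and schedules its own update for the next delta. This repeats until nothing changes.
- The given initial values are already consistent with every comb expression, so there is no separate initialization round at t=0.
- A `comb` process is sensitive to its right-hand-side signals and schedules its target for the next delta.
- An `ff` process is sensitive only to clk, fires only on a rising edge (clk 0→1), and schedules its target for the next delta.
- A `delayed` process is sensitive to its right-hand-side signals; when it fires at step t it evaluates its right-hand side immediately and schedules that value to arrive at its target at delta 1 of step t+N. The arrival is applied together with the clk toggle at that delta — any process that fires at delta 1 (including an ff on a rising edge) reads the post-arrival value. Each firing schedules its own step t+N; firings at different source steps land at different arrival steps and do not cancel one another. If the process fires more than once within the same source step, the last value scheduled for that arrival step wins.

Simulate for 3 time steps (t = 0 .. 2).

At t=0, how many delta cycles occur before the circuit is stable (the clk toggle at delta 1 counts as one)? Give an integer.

t0.Δ0 s6=1 s4=0 s2=0 s0=1 s1=1 clk=0 s3=1 s5=1
t0.Δ1 s6=1 s4=0 s2=0 s0=1 s1=1 clk=1 s3=1 s5=1
t0.Δ2 s6=1 s4=0 s2=0 s0=1 s1=1 clk=1 s3=0 s5=1
t0.Δ3 s6=1 s4=0 s2=0 s0=1 s1=0 clk=1 s3=0 s5=0
t0.Δ4 s6=1 s4=0 s2=0 s0=0 s1=0 clk=1 s3=0 s5=0
t0.Δ5 s6=0 s4=0 s2=0 s0=0 s1=0 clk=1 s3=0 s5=0
t1.Δ0 s6=0 s4=0 s2=0 s0=0 s1=0 clk=1 s3=0 s5=0
t1.Δ1 s6=0 s4=0 s2=0 s0=0 s1=0 clk=0 s3=0 s5=0
t2.Δ0 s6=0 s4=0 s2=0 s0=0 s1=0 clk=0 s3=0 s5=0
t2.Δ1 s6=0 s4=0 s2=0 s0=0 s1=0 clk=1 s3=0 s5=0

5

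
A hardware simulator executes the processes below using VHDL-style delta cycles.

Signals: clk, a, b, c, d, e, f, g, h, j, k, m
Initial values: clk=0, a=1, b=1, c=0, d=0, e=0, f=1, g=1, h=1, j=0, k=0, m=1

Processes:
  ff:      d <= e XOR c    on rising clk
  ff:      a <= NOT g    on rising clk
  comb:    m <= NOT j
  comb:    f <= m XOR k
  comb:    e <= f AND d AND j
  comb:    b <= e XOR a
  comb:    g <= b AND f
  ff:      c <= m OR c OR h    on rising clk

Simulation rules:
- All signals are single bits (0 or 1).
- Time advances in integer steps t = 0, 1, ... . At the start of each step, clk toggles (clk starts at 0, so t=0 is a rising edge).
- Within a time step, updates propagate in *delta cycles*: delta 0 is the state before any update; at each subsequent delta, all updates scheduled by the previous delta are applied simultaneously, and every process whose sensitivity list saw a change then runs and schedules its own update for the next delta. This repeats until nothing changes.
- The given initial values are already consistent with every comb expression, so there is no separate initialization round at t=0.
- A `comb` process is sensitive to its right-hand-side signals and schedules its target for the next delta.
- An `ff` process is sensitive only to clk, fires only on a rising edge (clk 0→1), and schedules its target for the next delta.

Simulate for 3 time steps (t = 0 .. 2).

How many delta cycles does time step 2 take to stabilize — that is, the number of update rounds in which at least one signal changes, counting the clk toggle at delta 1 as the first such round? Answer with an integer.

4

t0.Δ0 e=0 h=1 clk=0 b=1 j=0 c=0 f=1 a=1 d=0 g=1 k=0 m=1
t0.Δ1 e=0 h=1 clk=1 b=1 j=0 c=0 f=1 a=1 d=0 g=1 k=0 m=1
t0.Δ2 e=0 h=1 clk=1 b=1 j=0 c=1 f=1 a=0 d=0 g=1 k=0 m=1
t0.Δ3 e=0 h=1 clk=1 b=0 j=0 c=1 f=1 a=0 d=0 g=1 k=0 m=1
t0.Δ4 e=0 h=1 clk=1 b=0 j=0 c=1 f=1 a=0 d=0 g=0 k=0 m=1
t1.Δ0 e=0 h=1 clk=1 b=0 j=0 c=1 f=1 a=0 d=0 g=0 k=0 m=1
t1.Δ1 e=0 h=1 clk=0 b=0 j=0 c=1 f=1 a=0 d=0 g=0 k=0 m=1
t2.Δ0 e=0 h=1 clk=0 b=0 j=0 c=1 f=1 a=0 d=0 g=0 k=0 m=1
t2.Δ1 e=0 h=1 clk=1 b=0 j=0 c=1 f=1 a=0 d=0 g=0 k=0 m=1
t2.Δ2 e=0 h=1 clk=1 b=0 j=0 c=1 f=1 a=1 d=1 g=0 k=0 m=1
t2.Δ3 e=0 h=1 clk=1 b=1 j=0 c=1 f=1 a=1 d=1 g=0 k=0 m=1
t2.Δ4 e=0 h=1 clk=1 b=1 j=0 c=1 f=1 a=1 d=1 g=1 k=0 m=1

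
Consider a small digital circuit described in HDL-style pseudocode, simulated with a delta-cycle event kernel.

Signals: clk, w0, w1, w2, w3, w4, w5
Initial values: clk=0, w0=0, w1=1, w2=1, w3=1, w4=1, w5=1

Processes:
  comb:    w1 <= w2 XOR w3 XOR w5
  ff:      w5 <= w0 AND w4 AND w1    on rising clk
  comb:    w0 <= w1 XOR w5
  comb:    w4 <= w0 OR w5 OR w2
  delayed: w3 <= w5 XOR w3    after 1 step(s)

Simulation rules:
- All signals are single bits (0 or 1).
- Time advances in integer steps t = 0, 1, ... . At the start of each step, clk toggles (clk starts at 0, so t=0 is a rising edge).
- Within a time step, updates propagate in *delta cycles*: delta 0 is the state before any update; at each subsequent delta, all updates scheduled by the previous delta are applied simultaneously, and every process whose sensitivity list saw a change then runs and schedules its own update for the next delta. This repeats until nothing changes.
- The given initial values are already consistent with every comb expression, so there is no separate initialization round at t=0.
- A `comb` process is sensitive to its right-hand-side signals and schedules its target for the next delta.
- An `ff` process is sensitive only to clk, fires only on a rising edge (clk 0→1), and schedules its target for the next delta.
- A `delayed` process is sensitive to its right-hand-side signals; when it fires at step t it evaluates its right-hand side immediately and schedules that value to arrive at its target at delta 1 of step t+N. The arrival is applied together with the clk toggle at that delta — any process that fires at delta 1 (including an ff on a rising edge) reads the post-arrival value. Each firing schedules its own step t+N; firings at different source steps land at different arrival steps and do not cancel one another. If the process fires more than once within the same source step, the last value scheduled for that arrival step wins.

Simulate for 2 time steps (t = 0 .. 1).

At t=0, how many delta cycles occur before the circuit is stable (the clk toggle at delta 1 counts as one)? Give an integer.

4

t=0 Δ0: w5=1 w4=1 w1=1 w2=1 clk=0 w3=1 w0=0
  Δ1: clk:0→1
  Δ2: w5:1→0
  Δ3: w1:1→0, w0:0→1
  Δ4: w0:1→0
  (4Δ to stable)
t=1 Δ0: w5=0 w4=1 w1=0 w2=1 clk=1 w3=1 w0=0
  Δ1: clk:1→0
  (1Δ to stable)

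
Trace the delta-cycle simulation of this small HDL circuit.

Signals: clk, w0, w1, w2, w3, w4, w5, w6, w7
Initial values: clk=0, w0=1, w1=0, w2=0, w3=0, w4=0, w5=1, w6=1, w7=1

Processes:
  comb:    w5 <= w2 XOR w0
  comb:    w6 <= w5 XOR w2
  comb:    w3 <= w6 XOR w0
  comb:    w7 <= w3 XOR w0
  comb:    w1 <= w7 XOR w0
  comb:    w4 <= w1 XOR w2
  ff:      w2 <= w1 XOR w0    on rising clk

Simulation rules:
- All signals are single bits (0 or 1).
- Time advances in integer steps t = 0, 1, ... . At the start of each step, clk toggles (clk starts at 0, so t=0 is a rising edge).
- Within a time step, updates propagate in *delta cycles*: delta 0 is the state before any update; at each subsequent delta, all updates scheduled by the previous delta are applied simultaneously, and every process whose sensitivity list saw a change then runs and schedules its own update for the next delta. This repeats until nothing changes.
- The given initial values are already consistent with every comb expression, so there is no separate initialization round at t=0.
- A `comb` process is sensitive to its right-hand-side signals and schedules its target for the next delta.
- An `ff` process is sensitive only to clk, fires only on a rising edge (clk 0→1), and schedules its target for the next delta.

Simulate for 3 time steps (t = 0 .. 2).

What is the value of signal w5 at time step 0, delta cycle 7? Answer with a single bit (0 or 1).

t=0 Δ0: w6=1 clk=0 w3=0 w4=0 w2=0 w1=0 w0=1 w5=1 w7=1
  Δ1: clk:0→1
  Δ2: w2:0→1
  Δ3: w6:1→0, w4:0→1, w5:1→0
  Δ4: w6:0→1, w3:0→1
  Δ5: w3:1→0, w7:1→0
  Δ6: w1:0→1, w7:0→1
  Δ7: w4:1→0, w1:1→0
  Δ8: w4:0→1
  (8Δ to stable)
t=1 Δ0: w6=1 clk=1 w3=0 w4=1 w2=1 w1=0 w0=1 w5=0 w7=1
  Δ1: clk:1→0
  (1Δ to stable)
t=2 Δ0: w6=1 clk=0 w3=0 w4=1 w2=1 w1=0 w0=1 w5=0 w7=1
  Δ1: clk:0→1
  (1Δ to stable)

0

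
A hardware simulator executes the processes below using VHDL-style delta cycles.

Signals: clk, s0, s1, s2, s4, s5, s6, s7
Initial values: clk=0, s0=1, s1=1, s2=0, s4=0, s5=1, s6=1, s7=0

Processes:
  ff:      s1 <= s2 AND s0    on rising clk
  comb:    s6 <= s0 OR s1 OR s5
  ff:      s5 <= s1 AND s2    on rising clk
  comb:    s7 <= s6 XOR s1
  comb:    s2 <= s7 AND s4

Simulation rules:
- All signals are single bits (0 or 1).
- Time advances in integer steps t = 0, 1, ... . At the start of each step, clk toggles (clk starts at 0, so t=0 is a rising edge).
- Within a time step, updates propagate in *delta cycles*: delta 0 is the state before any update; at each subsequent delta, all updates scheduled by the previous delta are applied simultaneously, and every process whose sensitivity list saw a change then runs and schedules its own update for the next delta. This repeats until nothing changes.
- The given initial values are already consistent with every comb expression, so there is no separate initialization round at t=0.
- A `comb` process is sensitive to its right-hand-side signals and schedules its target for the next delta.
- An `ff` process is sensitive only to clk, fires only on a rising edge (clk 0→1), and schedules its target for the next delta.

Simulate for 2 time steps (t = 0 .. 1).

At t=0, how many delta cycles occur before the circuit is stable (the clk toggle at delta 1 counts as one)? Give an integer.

3

t=0 Δ0: s6=1 s2=0 s4=0 s7=0 clk=0 s1=1 s5=1 s0=1
  Δ1: clk:0→1
  Δ2: s1:1→0, s5:1→0
  Δ3: s7:0→1
  (3Δ to stable)
t=1 Δ0: s6=1 s2=0 s4=0 s7=1 clk=1 s1=0 s5=0 s0=1
  Δ1: clk:1→0
  (1Δ to stable)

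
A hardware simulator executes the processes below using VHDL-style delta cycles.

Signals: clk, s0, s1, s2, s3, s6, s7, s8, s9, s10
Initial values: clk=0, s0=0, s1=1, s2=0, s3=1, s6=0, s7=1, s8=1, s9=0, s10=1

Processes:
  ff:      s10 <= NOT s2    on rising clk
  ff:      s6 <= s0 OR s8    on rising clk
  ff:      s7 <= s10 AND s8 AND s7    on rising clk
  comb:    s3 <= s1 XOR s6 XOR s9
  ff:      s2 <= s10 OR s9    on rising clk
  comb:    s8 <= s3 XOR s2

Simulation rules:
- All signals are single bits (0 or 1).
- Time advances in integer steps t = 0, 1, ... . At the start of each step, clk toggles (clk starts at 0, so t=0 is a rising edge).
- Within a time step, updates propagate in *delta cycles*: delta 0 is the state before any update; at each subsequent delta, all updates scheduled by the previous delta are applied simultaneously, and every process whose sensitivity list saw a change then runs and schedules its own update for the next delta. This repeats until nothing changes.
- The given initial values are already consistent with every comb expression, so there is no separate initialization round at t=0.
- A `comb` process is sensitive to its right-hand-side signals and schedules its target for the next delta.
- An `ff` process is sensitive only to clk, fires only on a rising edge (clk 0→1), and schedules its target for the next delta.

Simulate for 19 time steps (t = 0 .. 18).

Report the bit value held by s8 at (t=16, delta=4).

1

t0.Δ0 s0=0 s10=1 clk=0 s2=0 s8=1 s6=0 s3=1 s1=1 s7=1 s9=0
t0.Δ1 s0=0 s10=1 clk=1 s2=0 s8=1 s6=0 s3=1 s1=1 s7=1 s9=0
t0.Δ2 s0=0 s10=1 clk=1 s2=1 s8=1 s6=1 s3=1 s1=1 s7=1 s9=0
t0.Δ3 s0=0 s10=1 clk=1 s2=1 s8=0 s6=1 s3=0 s1=1 s7=1 s9=0
t0.Δ4 s0=0 s10=1 clk=1 s2=1 s8=1 s6=1 s3=0 s1=1 s7=1 s9=0
t1.Δ0 s0=0 s10=1 clk=1 s2=1 s8=1 s6=1 s3=0 s1=1 s7=1 s9=0
t1.Δ1 s0=0 s10=1 clk=0 s2=1 s8=1 s6=1 s3=0 s1=1 s7=1 s9=0
t2.Δ0 s0=0 s10=1 clk=0 s2=1 s8=1 s6=1 s3=0 s1=1 s7=1 s9=0
t2.Δ1 s0=0 s10=1 clk=1 s2=1 s8=1 s6=1 s3=0 s1=1 s7=1 s9=0
t2.Δ2 s0=0 s10=0 clk=1 s2=1 s8=1 s6=1 s3=0 s1=1 s7=1 s9=0
t3.Δ0 s0=0 s10=0 clk=1 s2=1 s8=1 s6=1 s3=0 s1=1 s7=1 s9=0
t3.Δ1 s0=0 s10=0 clk=0 s2=1 s8=1 s6=1 s3=0 s1=1 s7=1 s9=0
t4.Δ0 s0=0 s10=0 clk=0 s2=1 s8=1 s6=1 s3=0 s1=1 s7=1 s9=0
t4.Δ1 s0=0 s10=0 clk=1 s2=1 s8=1 s6=1 s3=0 s1=1 s7=1 s9=0
t4.Δ2 s0=0 s10=0 clk=1 s2=0 s8=1 s6=1 s3=0 s1=1 s7=0 s9=0
t4.Δ3 s0=0 s10=0 clk=1 s2=0 s8=0 s6=1 s3=0 s1=1 s7=0 s9=0
t5.Δ0 s0=0 s10=0 clk=1 s2=0 s8=0 s6=1 s3=0 s1=1 s7=0 s9=0
t5.Δ1 s0=0 s10=0 clk=0 s2=0 s8=0 s6=1 s3=0 s1=1 s7=0 s9=0
t6.Δ0 s0=0 s10=0 clk=0 s2=0 s8=0 s6=1 s3=0 s1=1 s7=0 s9=0
t6.Δ1 s0=0 s10=0 clk=1 s2=0 s8=0 s6=1 s3=0 s1=1 s7=0 s9=0
t6.Δ2 s0=0 s10=1 clk=1 s2=0 s8=0 s6=0 s3=0 s1=1 s7=0 s9=0
t6.Δ3 s0=0 s10=1 clk=1 s2=0 s8=0 s6=0 s3=1 s1=1 s7=0 s9=0
t6.Δ4 s0=0 s10=1 clk=1 s2=0 s8=1 s6=0 s3=1 s1=1 s7=0 s9=0
t7.Δ0 s0=0 s10=1 clk=1 s2=0 s8=1 s6=0 s3=1 s1=1 s7=0 s9=0
t7.Δ1 s0=0 s10=1 clk=0 s2=0 s8=1 s6=0 s3=1 s1=1 s7=0 s9=0
t8.Δ0 s0=0 s10=1 clk=0 s2=0 s8=1 s6=0 s3=1 s1=1 s7=0 s9=0
t8.Δ1 s0=0 s10=1 clk=1 s2=0 s8=1 s6=0 s3=1 s1=1 s7=0 s9=0
t8.Δ2 s0=0 s10=1 clk=1 s2=1 s8=1 s6=1 s3=1 s1=1 s7=0 s9=0
t8.Δ3 s0=0 s10=1 clk=1 s2=1 s8=0 s6=1 s3=0 s1=1 s7=0 s9=0
t8.Δ4 s0=0 s10=1 clk=1 s2=1 s8=1 s6=1 s3=0 s1=1 s7=0 s9=0
t9.Δ0 s0=0 s10=1 clk=1 s2=1 s8=1 s6=1 s3=0 s1=1 s7=0 s9=0
t9.Δ1 s0=0 s10=1 clk=0 s2=1 s8=1 s6=1 s3=0 s1=1 s7=0 s9=0
t10.Δ0 s0=0 s10=1 clk=0 s2=1 s8=1 s6=1 s3=0 s1=1 s7=0 s9=0
t10.Δ1 s0=0 s10=1 clk=1 s2=1 s8=1 s6=1 s3=0 s1=1 s7=0 s9=0
t10.Δ2 s0=0 s10=0 clk=1 s2=1 s8=1 s6=1 s3=0 s1=1 s7=0 s9=0
t11.Δ0 s0=0 s10=0 clk=1 s2=1 s8=1 s6=1 s3=0 s1=1 s7=0 s9=0
t11.Δ1 s0=0 s10=0 clk=0 s2=1 s8=1 s6=1 s3=0 s1=1 s7=0 s9=0
t12.Δ0 s0=0 s10=0 clk=0 s2=1 s8=1 s6=1 s3=0 s1=1 s7=0 s9=0
t12.Δ1 s0=0 s10=0 clk=1 s2=1 s8=1 s6=1 s3=0 s1=1 s7=0 s9=0
t12.Δ2 s0=0 s10=0 clk=1 s2=0 s8=1 s6=1 s3=0 s1=1 s7=0 s9=0
t12.Δ3 s0=0 s10=0 clk=1 s2=0 s8=0 s6=1 s3=0 s1=1 s7=0 s9=0
t13.Δ0 s0=0 s10=0 clk=1 s2=0 s8=0 s6=1 s3=0 s1=1 s7=0 s9=0
t13.Δ1 s0=0 s10=0 clk=0 s2=0 s8=0 s6=1 s3=0 s1=1 s7=0 s9=0
t14.Δ0 s0=0 s10=0 clk=0 s2=0 s8=0 s6=1 s3=0 s1=1 s7=0 s9=0
t14.Δ1 s0=0 s10=0 clk=1 s2=0 s8=0 s6=1 s3=0 s1=1 s7=0 s9=0
t14.Δ2 s0=0 s10=1 clk=1 s2=0 s8=0 s6=0 s3=0 s1=1 s7=0 s9=0
t14.Δ3 s0=0 s10=1 clk=1 s2=0 s8=0 s6=0 s3=1 s1=1 s7=0 s9=0
t14.Δ4 s0=0 s10=1 clk=1 s2=0 s8=1 s6=0 s3=1 s1=1 s7=0 s9=0
t15.Δ0 s0=0 s10=1 clk=1 s2=0 s8=1 s6=0 s3=1 s1=1 s7=0 s9=0
t15.Δ1 s0=0 s10=1 clk=0 s2=0 s8=1 s6=0 s3=1 s1=1 s7=0 s9=0
t16.Δ0 s0=0 s10=1 clk=0 s2=0 s8=1 s6=0 s3=1 s1=1 s7=0 s9=0
t16.Δ1 s0=0 s10=1 clk=1 s2=0 s8=1 s6=0 s3=1 s1=1 s7=0 s9=0
t16.Δ2 s0=0 s10=1 clk=1 s2=1 s8=1 s6=1 s3=1 s1=1 s7=0 s9=0
t16.Δ3 s0=0 s10=1 clk=1 s2=1 s8=0 s6=1 s3=0 s1=1 s7=0 s9=0
t16.Δ4 s0=0 s10=1 clk=1 s2=1 s8=1 s6=1 s3=0 s1=1 s7=0 s9=0
t17.Δ0 s0=0 s10=1 clk=1 s2=1 s8=1 s6=1 s3=0 s1=1 s7=0 s9=0
t17.Δ1 s0=0 s10=1 clk=0 s2=1 s8=1 s6=1 s3=0 s1=1 s7=0 s9=0
t18.Δ0 s0=0 s10=1 clk=0 s2=1 s8=1 s6=1 s3=0 s1=1 s7=0 s9=0
t18.Δ1 s0=0 s10=1 clk=1 s2=1 s8=1 s6=1 s3=0 s1=1 s7=0 s9=0
t18.Δ2 s0=0 s10=0 clk=1 s2=1 s8=1 s6=1 s3=0 s1=1 s7=0 s9=0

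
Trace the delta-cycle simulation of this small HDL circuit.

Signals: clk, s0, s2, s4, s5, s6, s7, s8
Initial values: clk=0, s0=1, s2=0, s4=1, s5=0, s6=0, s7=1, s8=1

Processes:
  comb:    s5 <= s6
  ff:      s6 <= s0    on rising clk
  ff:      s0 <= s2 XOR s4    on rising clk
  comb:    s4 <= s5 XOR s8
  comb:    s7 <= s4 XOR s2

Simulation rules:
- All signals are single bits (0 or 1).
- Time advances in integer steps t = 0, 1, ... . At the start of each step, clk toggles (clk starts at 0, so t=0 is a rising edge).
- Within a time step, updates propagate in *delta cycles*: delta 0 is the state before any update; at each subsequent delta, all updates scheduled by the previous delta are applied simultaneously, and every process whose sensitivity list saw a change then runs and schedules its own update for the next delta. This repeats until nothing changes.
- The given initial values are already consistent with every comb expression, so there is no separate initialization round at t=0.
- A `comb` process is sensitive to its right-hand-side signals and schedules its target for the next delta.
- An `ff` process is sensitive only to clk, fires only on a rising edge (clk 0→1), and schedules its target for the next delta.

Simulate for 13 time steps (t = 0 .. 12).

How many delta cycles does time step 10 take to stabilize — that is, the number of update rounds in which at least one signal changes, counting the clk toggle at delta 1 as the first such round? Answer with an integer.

t0.Δ0 s4=1 s0=1 clk=0 s2=0 s5=0 s6=0 s8=1 s7=1
t0.Δ1 s4=1 s0=1 clk=1 s2=0 s5=0 s6=0 s8=1 s7=1
t0.Δ2 s4=1 s0=1 clk=1 s2=0 s5=0 s6=1 s8=1 s7=1
t0.Δ3 s4=1 s0=1 clk=1 s2=0 s5=1 s6=1 s8=1 s7=1
t0.Δ4 s4=0 s0=1 clk=1 s2=0 s5=1 s6=1 s8=1 s7=1
t0.Δ5 s4=0 s0=1 clk=1 s2=0 s5=1 s6=1 s8=1 s7=0
t1.Δ0 s4=0 s0=1 clk=1 s2=0 s5=1 s6=1 s8=1 s7=0
t1.Δ1 s4=0 s0=1 clk=0 s2=0 s5=1 s6=1 s8=1 s7=0
t2.Δ0 s4=0 s0=1 clk=0 s2=0 s5=1 s6=1 s8=1 s7=0
t2.Δ1 s4=0 s0=1 clk=1 s2=0 s5=1 s6=1 s8=1 s7=0
t2.Δ2 s4=0 s0=0 clk=1 s2=0 s5=1 s6=1 s8=1 s7=0
t3.Δ0 s4=0 s0=0 clk=1 s2=0 s5=1 s6=1 s8=1 s7=0
t3.Δ1 s4=0 s0=0 clk=0 s2=0 s5=1 s6=1 s8=1 s7=0
t4.Δ0 s4=0 s0=0 clk=0 s2=0 s5=1 s6=1 s8=1 s7=0
t4.Δ1 s4=0 s0=0 clk=1 s2=0 s5=1 s6=1 s8=1 s7=0
t4.Δ2 s4=0 s0=0 clk=1 s2=0 s5=1 s6=0 s8=1 s7=0
t4.Δ3 s4=0 s0=0 clk=1 s2=0 s5=0 s6=0 s8=1 s7=0
t4.Δ4 s4=1 s0=0 clk=1 s2=0 s5=0 s6=0 s8=1 s7=0
t4.Δ5 s4=1 s0=0 clk=1 s2=0 s5=0 s6=0 s8=1 s7=1
t5.Δ0 s4=1 s0=0 clk=1 s2=0 s5=0 s6=0 s8=1 s7=1
t5.Δ1 s4=1 s0=0 clk=0 s2=0 s5=0 s6=0 s8=1 s7=1
t6.Δ0 s4=1 s0=0 clk=0 s2=0 s5=0 s6=0 s8=1 s7=1
t6.Δ1 s4=1 s0=0 clk=1 s2=0 s5=0 s6=0 s8=1 s7=1
t6.Δ2 s4=1 s0=1 clk=1 s2=0 s5=0 s6=0 s8=1 s7=1
t7.Δ0 s4=1 s0=1 clk=1 s2=0 s5=0 s6=0 s8=1 s7=1
t7.Δ1 s4=1 s0=1 clk=0 s2=0 s5=0 s6=0 s8=1 s7=1
t8.Δ0 s4=1 s0=1 clk=0 s2=0 s5=0 s6=0 s8=1 s7=1
t8.Δ1 s4=1 s0=1 clk=1 s2=0 s5=0 s6=0 s8=1 s7=1
t8.Δ2 s4=1 s0=1 clk=1 s2=0 s5=0 s6=1 s8=1 s7=1
t8.Δ3 s4=1 s0=1 clk=1 s2=0 s5=1 s6=1 s8=1 s7=1
t8.Δ4 s4=0 s0=1 clk=1 s2=0 s5=1 s6=1 s8=1 s7=1
t8.Δ5 s4=0 s0=1 clk=1 s2=0 s5=1 s6=1 s8=1 s7=0
t9.Δ0 s4=0 s0=1 clk=1 s2=0 s5=1 s6=1 s8=1 s7=0
t9.Δ1 s4=0 s0=1 clk=0 s2=0 s5=1 s6=1 s8=1 s7=0
t10.Δ0 s4=0 s0=1 clk=0 s2=0 s5=1 s6=1 s8=1 s7=0
t10.Δ1 s4=0 s0=1 clk=1 s2=0 s5=1 s6=1 s8=1 s7=0
t10.Δ2 s4=0 s0=0 clk=1 s2=0 s5=1 s6=1 s8=1 s7=0
t11.Δ0 s4=0 s0=0 clk=1 s2=0 s5=1 s6=1 s8=1 s7=0
t11.Δ1 s4=0 s0=0 clk=0 s2=0 s5=1 s6=1 s8=1 s7=0
t12.Δ0 s4=0 s0=0 clk=0 s2=0 s5=1 s6=1 s8=1 s7=0
t12.Δ1 s4=0 s0=0 clk=1 s2=0 s5=1 s6=1 s8=1 s7=0
t12.Δ2 s4=0 s0=0 clk=1 s2=0 s5=1 s6=0 s8=1 s7=0
t12.Δ3 s4=0 s0=0 clk=1 s2=0 s5=0 s6=0 s8=1 s7=0
t12.Δ4 s4=1 s0=0 clk=1 s2=0 s5=0 s6=0 s8=1 s7=0
t12.Δ5 s4=1 s0=0 clk=1 s2=0 s5=0 s6=0 s8=1 s7=1

2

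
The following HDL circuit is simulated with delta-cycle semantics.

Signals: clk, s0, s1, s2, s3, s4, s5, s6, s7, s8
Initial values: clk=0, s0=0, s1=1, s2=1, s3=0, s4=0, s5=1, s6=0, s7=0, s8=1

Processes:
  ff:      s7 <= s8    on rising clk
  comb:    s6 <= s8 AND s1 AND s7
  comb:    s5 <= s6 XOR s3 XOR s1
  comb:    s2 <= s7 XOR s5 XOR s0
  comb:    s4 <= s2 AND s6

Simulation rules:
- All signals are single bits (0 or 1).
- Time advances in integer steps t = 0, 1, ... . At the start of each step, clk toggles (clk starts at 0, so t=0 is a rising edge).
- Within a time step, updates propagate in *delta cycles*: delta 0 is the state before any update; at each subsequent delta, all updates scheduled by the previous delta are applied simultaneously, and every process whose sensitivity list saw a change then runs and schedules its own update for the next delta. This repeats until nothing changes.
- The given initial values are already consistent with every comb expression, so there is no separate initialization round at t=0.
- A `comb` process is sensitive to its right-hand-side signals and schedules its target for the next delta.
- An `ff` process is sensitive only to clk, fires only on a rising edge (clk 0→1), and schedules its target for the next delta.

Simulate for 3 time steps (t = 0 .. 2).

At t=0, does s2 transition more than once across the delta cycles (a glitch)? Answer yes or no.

yes

[bits: s3,s7,s2,clk,s1,s5,s8,s4,s6,s0]
t=0: Δ0=0010111000 Δ1=0011111000 Δ2=0111111000 Δ3=0101111010 Δ4=0101101010 Δ5=0111101010 Δ6=0111101110 | 6Δ
t=1: Δ0=0111101110 Δ1=0110101110 | 1Δ
t=2: Δ0=0110101110 Δ1=0111101110 | 1Δ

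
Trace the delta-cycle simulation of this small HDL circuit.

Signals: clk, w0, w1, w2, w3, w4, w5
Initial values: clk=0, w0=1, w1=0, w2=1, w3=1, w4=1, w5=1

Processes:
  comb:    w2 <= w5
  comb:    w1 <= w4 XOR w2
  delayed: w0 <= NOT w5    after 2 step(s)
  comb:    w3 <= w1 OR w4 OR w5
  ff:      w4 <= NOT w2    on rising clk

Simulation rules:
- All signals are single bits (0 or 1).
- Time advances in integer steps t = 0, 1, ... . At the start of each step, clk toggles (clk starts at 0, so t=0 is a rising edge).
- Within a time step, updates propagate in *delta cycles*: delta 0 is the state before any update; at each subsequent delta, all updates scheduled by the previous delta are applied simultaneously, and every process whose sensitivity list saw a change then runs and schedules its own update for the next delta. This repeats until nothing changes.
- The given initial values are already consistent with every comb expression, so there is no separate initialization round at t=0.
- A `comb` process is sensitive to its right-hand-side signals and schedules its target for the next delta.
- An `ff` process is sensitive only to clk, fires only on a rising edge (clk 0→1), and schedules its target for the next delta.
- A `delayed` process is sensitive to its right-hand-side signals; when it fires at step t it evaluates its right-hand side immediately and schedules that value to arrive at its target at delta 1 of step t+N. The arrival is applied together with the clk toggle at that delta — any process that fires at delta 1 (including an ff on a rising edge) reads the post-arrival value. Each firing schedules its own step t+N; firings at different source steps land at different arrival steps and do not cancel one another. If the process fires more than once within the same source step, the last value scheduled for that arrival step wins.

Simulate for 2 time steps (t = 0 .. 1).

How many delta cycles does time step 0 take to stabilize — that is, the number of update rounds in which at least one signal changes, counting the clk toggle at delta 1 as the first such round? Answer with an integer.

3

t=0 Δ0: w1=0 w0=1 w2=1 w5=1 w4=1 w3=1 clk=0
  Δ1: clk:0→1
  Δ2: w4:1→0
  Δ3: w1:0→1
  (3Δ to stable)
t=1 Δ0: w1=1 w0=1 w2=1 w5=1 w4=0 w3=1 clk=1
  Δ1: clk:1→0
  (1Δ to stable)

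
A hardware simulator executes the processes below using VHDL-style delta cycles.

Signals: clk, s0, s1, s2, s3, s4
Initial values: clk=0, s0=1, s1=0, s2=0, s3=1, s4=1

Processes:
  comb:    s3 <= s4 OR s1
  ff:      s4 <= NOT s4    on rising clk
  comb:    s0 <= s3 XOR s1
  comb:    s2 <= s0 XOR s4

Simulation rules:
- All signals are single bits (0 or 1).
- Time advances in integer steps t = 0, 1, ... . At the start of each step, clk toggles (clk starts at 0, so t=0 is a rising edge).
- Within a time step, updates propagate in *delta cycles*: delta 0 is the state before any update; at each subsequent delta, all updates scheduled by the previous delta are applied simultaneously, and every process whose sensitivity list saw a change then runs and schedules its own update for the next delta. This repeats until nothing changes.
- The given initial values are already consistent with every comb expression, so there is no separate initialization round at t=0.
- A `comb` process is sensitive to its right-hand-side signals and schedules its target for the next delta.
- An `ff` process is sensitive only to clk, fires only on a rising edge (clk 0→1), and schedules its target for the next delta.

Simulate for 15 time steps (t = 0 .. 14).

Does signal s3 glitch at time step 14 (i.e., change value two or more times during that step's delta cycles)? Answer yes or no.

t0.Δ0 clk=0 s2=0 s4=1 s0=1 s3=1 s1=0
t0.Δ1 clk=1 s2=0 s4=1 s0=1 s3=1 s1=0
t0.Δ2 clk=1 s2=0 s4=0 s0=1 s3=1 s1=0
t0.Δ3 clk=1 s2=1 s4=0 s0=1 s3=0 s1=0
t0.Δ4 clk=1 s2=1 s4=0 s0=0 s3=0 s1=0
t0.Δ5 clk=1 s2=0 s4=0 s0=0 s3=0 s1=0
t1.Δ0 clk=1 s2=0 s4=0 s0=0 s3=0 s1=0
t1.Δ1 clk=0 s2=0 s4=0 s0=0 s3=0 s1=0
t2.Δ0 clk=0 s2=0 s4=0 s0=0 s3=0 s1=0
t2.Δ1 clk=1 s2=0 s4=0 s0=0 s3=0 s1=0
t2.Δ2 clk=1 s2=0 s4=1 s0=0 s3=0 s1=0
t2.Δ3 clk=1 s2=1 s4=1 s0=0 s3=1 s1=0
t2.Δ4 clk=1 s2=1 s4=1 s0=1 s3=1 s1=0
t2.Δ5 clk=1 s2=0 s4=1 s0=1 s3=1 s1=0
t3.Δ0 clk=1 s2=0 s4=1 s0=1 s3=1 s1=0
t3.Δ1 clk=0 s2=0 s4=1 s0=1 s3=1 s1=0
t4.Δ0 clk=0 s2=0 s4=1 s0=1 s3=1 s1=0
t4.Δ1 clk=1 s2=0 s4=1 s0=1 s3=1 s1=0
t4.Δ2 clk=1 s2=0 s4=0 s0=1 s3=1 s1=0
t4.Δ3 clk=1 s2=1 s4=0 s0=1 s3=0 s1=0
t4.Δ4 clk=1 s2=1 s4=0 s0=0 s3=0 s1=0
t4.Δ5 clk=1 s2=0 s4=0 s0=0 s3=0 s1=0
t5.Δ0 clk=1 s2=0 s4=0 s0=0 s3=0 s1=0
t5.Δ1 clk=0 s2=0 s4=0 s0=0 s3=0 s1=0
t6.Δ0 clk=0 s2=0 s4=0 s0=0 s3=0 s1=0
t6.Δ1 clk=1 s2=0 s4=0 s0=0 s3=0 s1=0
t6.Δ2 clk=1 s2=0 s4=1 s0=0 s3=0 s1=0
t6.Δ3 clk=1 s2=1 s4=1 s0=0 s3=1 s1=0
t6.Δ4 clk=1 s2=1 s4=1 s0=1 s3=1 s1=0
t6.Δ5 clk=1 s2=0 s4=1 s0=1 s3=1 s1=0
t7.Δ0 clk=1 s2=0 s4=1 s0=1 s3=1 s1=0
t7.Δ1 clk=0 s2=0 s4=1 s0=1 s3=1 s1=0
t8.Δ0 clk=0 s2=0 s4=1 s0=1 s3=1 s1=0
t8.Δ1 clk=1 s2=0 s4=1 s0=1 s3=1 s1=0
t8.Δ2 clk=1 s2=0 s4=0 s0=1 s3=1 s1=0
t8.Δ3 clk=1 s2=1 s4=0 s0=1 s3=0 s1=0
t8.Δ4 clk=1 s2=1 s4=0 s0=0 s3=0 s1=0
t8.Δ5 clk=1 s2=0 s4=0 s0=0 s3=0 s1=0
t9.Δ0 clk=1 s2=0 s4=0 s0=0 s3=0 s1=0
t9.Δ1 clk=0 s2=0 s4=0 s0=0 s3=0 s1=0
t10.Δ0 clk=0 s2=0 s4=0 s0=0 s3=0 s1=0
t10.Δ1 clk=1 s2=0 s4=0 s0=0 s3=0 s1=0
t10.Δ2 clk=1 s2=0 s4=1 s0=0 s3=0 s1=0
t10.Δ3 clk=1 s2=1 s4=1 s0=0 s3=1 s1=0
t10.Δ4 clk=1 s2=1 s4=1 s0=1 s3=1 s1=0
t10.Δ5 clk=1 s2=0 s4=1 s0=1 s3=1 s1=0
t11.Δ0 clk=1 s2=0 s4=1 s0=1 s3=1 s1=0
t11.Δ1 clk=0 s2=0 s4=1 s0=1 s3=1 s1=0
t12.Δ0 clk=0 s2=0 s4=1 s0=1 s3=1 s1=0
t12.Δ1 clk=1 s2=0 s4=1 s0=1 s3=1 s1=0
t12.Δ2 clk=1 s2=0 s4=0 s0=1 s3=1 s1=0
t12.Δ3 clk=1 s2=1 s4=0 s0=1 s3=0 s1=0
t12.Δ4 clk=1 s2=1 s4=0 s0=0 s3=0 s1=0
t12.Δ5 clk=1 s2=0 s4=0 s0=0 s3=0 s1=0
t13.Δ0 clk=1 s2=0 s4=0 s0=0 s3=0 s1=0
t13.Δ1 clk=0 s2=0 s4=0 s0=0 s3=0 s1=0
t14.Δ0 clk=0 s2=0 s4=0 s0=0 s3=0 s1=0
t14.Δ1 clk=1 s2=0 s4=0 s0=0 s3=0 s1=0
t14.Δ2 clk=1 s2=0 s4=1 s0=0 s3=0 s1=0
t14.Δ3 clk=1 s2=1 s4=1 s0=0 s3=1 s1=0
t14.Δ4 clk=1 s2=1 s4=1 s0=1 s3=1 s1=0
t14.Δ5 clk=1 s2=0 s4=1 s0=1 s3=1 s1=0

no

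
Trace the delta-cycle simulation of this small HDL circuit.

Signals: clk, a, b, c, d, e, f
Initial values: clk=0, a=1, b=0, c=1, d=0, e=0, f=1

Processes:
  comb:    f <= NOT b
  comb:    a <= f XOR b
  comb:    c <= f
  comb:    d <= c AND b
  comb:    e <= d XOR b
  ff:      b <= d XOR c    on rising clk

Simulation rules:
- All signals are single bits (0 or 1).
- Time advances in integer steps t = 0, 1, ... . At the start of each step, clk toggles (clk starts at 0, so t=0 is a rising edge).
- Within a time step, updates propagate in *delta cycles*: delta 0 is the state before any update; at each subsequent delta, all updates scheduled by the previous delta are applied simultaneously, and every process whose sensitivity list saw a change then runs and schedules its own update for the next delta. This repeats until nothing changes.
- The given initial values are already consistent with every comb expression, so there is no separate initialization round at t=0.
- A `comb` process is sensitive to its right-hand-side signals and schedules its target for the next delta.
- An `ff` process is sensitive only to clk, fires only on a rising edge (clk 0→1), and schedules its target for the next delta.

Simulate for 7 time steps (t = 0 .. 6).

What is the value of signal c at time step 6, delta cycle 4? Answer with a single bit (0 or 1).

1

t=0 Δ0: b=0 e=0 f=1 d=0 c=1 a=1 clk=0
  Δ1: clk:0→1
  Δ2: b:0→1
  Δ3: e:0→1, f:1→0, d:0→1, a:1→0
  Δ4: e:1→0, c:1→0, a:0→1
  Δ5: d:1→0
  Δ6: e:0→1
  (6Δ to stable)
t=1 Δ0: b=1 e=1 f=0 d=0 c=0 a=1 clk=1
  Δ1: clk:1→0
  (1Δ to stable)
t=2 Δ0: b=1 e=1 f=0 d=0 c=0 a=1 clk=0
  Δ1: clk:0→1
  Δ2: b:1→0
  Δ3: e:1→0, f:0→1, a:1→0
  Δ4: c:0→1, a:0→1
  (4Δ to stable)
t=3 Δ0: b=0 e=0 f=1 d=0 c=1 a=1 clk=1
  Δ1: clk:1→0
  (1Δ to stable)
t=4 Δ0: b=0 e=0 f=1 d=0 c=1 a=1 clk=0
  Δ1: clk:0→1
  Δ2: b:0→1
  Δ3: e:0→1, f:1→0, d:0→1, a:1→0
  Δ4: e:1→0, c:1→0, a:0→1
  Δ5: d:1→0
  Δ6: e:0→1
  (6Δ to stable)
t=5 Δ0: b=1 e=1 f=0 d=0 c=0 a=1 clk=1
  Δ1: clk:1→0
  (1Δ to stable)
t=6 Δ0: b=1 e=1 f=0 d=0 c=0 a=1 clk=0
  Δ1: clk:0→1
  Δ2: b:1→0
  Δ3: e:1→0, f:0→1, a:1→0
  Δ4: c:0→1, a:0→1
  (4Δ to stable)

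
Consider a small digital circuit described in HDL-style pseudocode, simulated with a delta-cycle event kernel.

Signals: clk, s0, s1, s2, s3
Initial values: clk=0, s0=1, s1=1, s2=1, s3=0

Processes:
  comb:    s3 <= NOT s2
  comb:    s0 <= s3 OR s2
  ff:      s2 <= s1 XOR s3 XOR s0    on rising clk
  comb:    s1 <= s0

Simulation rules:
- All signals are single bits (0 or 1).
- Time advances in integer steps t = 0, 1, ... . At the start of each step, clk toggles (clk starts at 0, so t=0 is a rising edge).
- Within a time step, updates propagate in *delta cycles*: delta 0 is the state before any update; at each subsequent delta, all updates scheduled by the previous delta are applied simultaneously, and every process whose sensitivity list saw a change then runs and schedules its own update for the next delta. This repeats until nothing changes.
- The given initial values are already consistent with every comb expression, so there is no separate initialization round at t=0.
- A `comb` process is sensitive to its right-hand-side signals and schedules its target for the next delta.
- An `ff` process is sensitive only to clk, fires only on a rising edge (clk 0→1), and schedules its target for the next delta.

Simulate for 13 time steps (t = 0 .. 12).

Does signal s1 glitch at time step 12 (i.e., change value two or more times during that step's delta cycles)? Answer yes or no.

yes

[bits: s0,s1,clk,s3,s2]
t=0: Δ0=11001 Δ1=11101 Δ2=11100 Δ3=01110 Δ4=10110 Δ5=11110 | 5Δ
t=1: Δ0=11110 Δ1=11010 | 1Δ
t=2: Δ0=11010 Δ1=11110 Δ2=11111 Δ3=11101 | 3Δ
t=3: Δ0=11101 Δ1=11001 | 1Δ
t=4: Δ0=11001 Δ1=11101 Δ2=11100 Δ3=01110 Δ4=10110 Δ5=11110 | 5Δ
t=5: Δ0=11110 Δ1=11010 | 1Δ
t=6: Δ0=11010 Δ1=11110 Δ2=11111 Δ3=11101 | 3Δ
t=7: Δ0=11101 Δ1=11001 | 1Δ
t=8: Δ0=11001 Δ1=11101 Δ2=11100 Δ3=01110 Δ4=10110 Δ5=11110 | 5Δ
t=9: Δ0=11110 Δ1=11010 | 1Δ
t=10: Δ0=11010 Δ1=11110 Δ2=11111 Δ3=11101 | 3Δ
t=11: Δ0=11101 Δ1=11001 | 1Δ
t=12: Δ0=11001 Δ1=11101 Δ2=11100 Δ3=01110 Δ4=10110 Δ5=11110 | 5Δ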